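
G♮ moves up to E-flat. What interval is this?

minor sixth

The letter names run G→E, a span of 5 letter steps, so the interval is some kind of sixth.
G to Eb is 8 semitones. A major sixth is 9, so 8 makes it minor.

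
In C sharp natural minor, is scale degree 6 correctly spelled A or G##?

A

Each scale degree takes a distinct letter name. Degree 6 of a scale on C must use the letter A.
A and G## are enharmonically the same pitch, but only A uses the letter A, so it is the correct spelling here.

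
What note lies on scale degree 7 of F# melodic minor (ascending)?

E#

The F# melodic minor (ascending) scale runs F# G# A B C# D# E#.
Degree 7 is E#.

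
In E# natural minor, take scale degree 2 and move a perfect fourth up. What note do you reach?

Scale degree 2 of E# natural minor is F##.
A perfect fourth (5 semitones) above F## lands on the letter B, giving B#.

B#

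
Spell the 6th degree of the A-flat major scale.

F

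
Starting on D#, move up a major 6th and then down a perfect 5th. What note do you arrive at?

E#

A major sixth up from D# is B# (letter B, 9 semitones up).
A perfect fifth down from B# is E# (letter E, 7 semitones down).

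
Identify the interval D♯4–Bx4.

augmented sixth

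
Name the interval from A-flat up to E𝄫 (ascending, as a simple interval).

diminished fifth

The letter names run A→E, a span of 4 letter steps, so the interval is some kind of fifth.
Ab to Ebb is 6 semitones. A perfect fifth is 7, so 6 makes it diminished.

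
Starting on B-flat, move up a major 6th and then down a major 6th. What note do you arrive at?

Bb

A major sixth up from Bb is G (letter G, 9 semitones up).
A major sixth down from G is Bb (letter B, 9 semitones down).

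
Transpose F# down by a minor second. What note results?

A second below F lands on the letter E.
A minor second spans 1 semitone, so F# moves to pitch class 5. On the letter E that is E#.

E#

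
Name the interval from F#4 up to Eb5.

diminished seventh

The letter names run F→E, a span of 6 letter steps, so the interval is some kind of seventh.
F# to Eb is 9 semitones. A major seventh is 11, so 9 makes it diminished.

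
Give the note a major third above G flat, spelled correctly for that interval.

Bb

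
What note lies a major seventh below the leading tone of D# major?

The leading tone of D# major is C##.
A major seventh (11 semitones) below C## lands on the letter D, giving D#.

D#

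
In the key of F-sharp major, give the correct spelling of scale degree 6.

D#

Degree 6 takes the letter 5 steps above F, which is D.
In major, degree 6 sits 9 semitones above the tonic. F# + 9 semitones is pitch class 3, spelled on D as D#.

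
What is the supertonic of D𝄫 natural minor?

Degree 2 takes the letter 1 step above D, which is E.
In natural minor, degree 2 sits 2 semitones above the tonic. Dbb + 2 semitones is pitch class 2, spelled on E as Ebb.

Ebb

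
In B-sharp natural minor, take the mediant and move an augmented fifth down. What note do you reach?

The mediant of B# natural minor is D#.
An augmented fifth (8 semitones) below D# lands on the letter G, giving G.

G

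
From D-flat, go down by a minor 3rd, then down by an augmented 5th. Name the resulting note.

A minor third down from Db is Bb (letter B, 3 semitones down).
An augmented fifth down from Bb is Ebb (letter E, 8 semitones down).

Ebb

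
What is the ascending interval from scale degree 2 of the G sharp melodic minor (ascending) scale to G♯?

Scale degree 2 of G# melodic minor (ascending) is A#.
A# up to G#: letters A→G make it a seventh; 10 semitones makes it minor.

minor seventh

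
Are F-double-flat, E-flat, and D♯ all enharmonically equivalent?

Fbb is pitch class 3; Eb is pitch class 3; D# is pitch class 3.
All spellings map to pitch class 3, so they are enharmonically equivalent.

Yes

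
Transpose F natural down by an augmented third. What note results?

A third below F lands on the letter D.
An augmented third spans 5 semitones, so F moves to pitch class 0. On the letter D that is Dbb.

Dbb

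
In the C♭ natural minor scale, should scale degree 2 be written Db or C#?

Each scale degree takes a distinct letter name. Degree 2 of a scale on C must use the letter D.
Db and C# are enharmonically the same pitch, but only Db uses the letter D, so it is the correct spelling here.

Db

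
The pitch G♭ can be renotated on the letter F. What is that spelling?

Plain F sits 1 semitone below Gb, so on the letter F the same pitch needs a sharp: F#.

F#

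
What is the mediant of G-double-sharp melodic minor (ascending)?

B#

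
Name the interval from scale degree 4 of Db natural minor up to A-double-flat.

minor second

Scale degree 4 of Db natural minor is Gb.
Gb up to Abb: letters G→A make it a second; 1 semitone makes it minor.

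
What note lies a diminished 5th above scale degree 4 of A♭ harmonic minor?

Scale degree 4 of Ab harmonic minor is Db.
A diminished fifth (6 semitones) above Db lands on the letter A, giving Abb.

Abb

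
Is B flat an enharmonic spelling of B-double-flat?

Two spellings are enharmonically equivalent only if they share a pitch class.
Here Bb → 10, Bbb → 9; 9 ≠ 10, so they are not.

No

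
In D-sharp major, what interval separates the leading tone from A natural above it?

The leading tone of D# major is C##.
C## up to A: letters C→A make it a sixth; 7 semitones makes it diminished.

diminished sixth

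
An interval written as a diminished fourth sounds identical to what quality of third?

major

A diminished fourth spans 4 semitones.
A third spanning 4 semitones is major (the major third is 4).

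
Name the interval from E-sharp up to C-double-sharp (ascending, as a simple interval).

major sixth

The letter names run E→C, a span of 5 letter steps, so the interval is some kind of sixth.
E# to C## is 9 semitones. A major sixth is 9, so 9 makes it major.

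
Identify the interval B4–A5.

minor seventh

Counting letters B–C–D–E–F–G–A gives a seventh.
B→A = 10 semitones, 1 narrower than the major seventh (11), so minor.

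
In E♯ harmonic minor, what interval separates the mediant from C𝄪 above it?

augmented fourth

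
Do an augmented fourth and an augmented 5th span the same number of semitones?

An augmented fourth spans 6 semitones; an augmented fifth spans 8.
The spans differ, so they are not enharmonic equivalents.

No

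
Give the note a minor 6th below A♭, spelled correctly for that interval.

C

A sixth below A lands on the letter C.
A minor sixth spans 8 semitones, so Ab moves to pitch class 0. On the letter C that is C.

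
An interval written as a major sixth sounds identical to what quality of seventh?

A major sixth spans 9 semitones.
A seventh spanning 9 semitones is diminished (the major seventh is 11).

diminished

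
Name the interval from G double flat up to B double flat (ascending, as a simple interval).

major third

Counting letters G–A–B gives a third.
Gbb→Bbb = 4 semitones, exactly the major third.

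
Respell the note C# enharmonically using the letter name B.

Plain B sits 2 semitones below C#, so on the letter B the same pitch needs a double sharp: B##.

B##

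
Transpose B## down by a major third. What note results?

B down a major third is G, so the target letter is G.
From B##, a major third is 4 semitones down: G##.

G##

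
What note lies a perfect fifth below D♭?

D down a perfect fifth is G, so the target letter is G.
From Db, a perfect fifth is 7 semitones down: Gb.

Gb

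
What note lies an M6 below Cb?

A sixth below C lands on the letter E.
A major sixth spans 9 semitones, so Cb moves to pitch class 2. On the letter E that is Ebb.

Ebb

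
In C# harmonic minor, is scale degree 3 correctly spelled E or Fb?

E

Each scale degree takes a distinct letter name. Degree 3 of a scale on C must use the letter E.
E and Fb are enharmonically the same pitch, but only E uses the letter E, so it is the correct spelling here.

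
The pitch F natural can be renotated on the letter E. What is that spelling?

Plain E sits 1 semitone below F, so on the letter E the same pitch needs a sharp: E#.

E#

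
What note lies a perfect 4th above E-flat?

Ab

E up a perfect fourth is A, so the target letter is A.
From Eb, a perfect fourth is 5 semitones up: Ab.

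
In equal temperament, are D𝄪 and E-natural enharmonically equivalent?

Yes

D## = pitch class 4 and E = pitch class 4 — the same pitch class, so they are enharmonic equivalents.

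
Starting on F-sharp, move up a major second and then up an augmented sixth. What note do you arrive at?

E##

A major second up from F# is G# (letter G, 2 semitones up).
An augmented sixth up from G# is E## (letter E, 10 semitones up).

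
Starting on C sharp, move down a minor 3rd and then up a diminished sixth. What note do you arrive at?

A minor third down from C# is A# (letter A, 3 semitones down).
A diminished sixth up from A# is F (letter F, 7 semitones up).

F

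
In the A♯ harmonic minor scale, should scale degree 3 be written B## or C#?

C#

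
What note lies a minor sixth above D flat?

Bbb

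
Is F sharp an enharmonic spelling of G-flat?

F# is pitch class 6; Gb is pitch class 6.
All spellings map to pitch class 6, so they are enharmonically equivalent.

Yes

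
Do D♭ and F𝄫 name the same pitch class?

Two spellings are enharmonically equivalent only if they share a pitch class.
Here Db → 1, Fbb → 3; 1 ≠ 3, so they are not.

No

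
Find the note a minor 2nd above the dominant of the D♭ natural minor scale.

The dominant of Db natural minor is Ab.
A minor second (1 semitone) above Ab lands on the letter B, giving Bbb.

Bbb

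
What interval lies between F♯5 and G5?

Counting letters F–G gives a second.
F#→G = 1 semitone, 1 narrower than the major second (2), so minor.

minor second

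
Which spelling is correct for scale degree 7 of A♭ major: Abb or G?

G

Each scale degree takes a distinct letter name. Degree 7 of a scale on A must use the letter G.
G and Abb are enharmonically the same pitch, but only G uses the letter G, so it is the correct spelling here.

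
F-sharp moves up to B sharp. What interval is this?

Counting letters F–G–A–B gives a fourth.
F#→B# = 6 semitones, 1 wider than the perfect fourth (5), so augmented.

augmented fourth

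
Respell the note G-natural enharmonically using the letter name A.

Abb

Plain A sits 2 semitones above G, so on the letter A the same pitch needs a double flat: Abb.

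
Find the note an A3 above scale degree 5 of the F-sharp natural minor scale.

Scale degree 5 of F# natural minor is C#.
An augmented third (5 semitones) above C# lands on the letter E, giving E##.

E##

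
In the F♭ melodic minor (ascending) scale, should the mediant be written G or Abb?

Each scale degree takes a distinct letter name. Degree 3 of a scale on F must use the letter A.
Abb and G are enharmonically the same pitch, but only Abb uses the letter A, so it is the correct spelling here.

Abb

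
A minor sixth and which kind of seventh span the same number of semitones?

A minor sixth spans 8 semitones.
A seventh spanning 8 semitones is doubly diminished (the major seventh is 11).

doubly diminished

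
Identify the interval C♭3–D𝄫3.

The letter names run C→D, a span of 1 letter step, so the interval is some kind of second.
Cb to Dbb is 1 semitone. A major second is 2, so 1 makes it minor.

minor second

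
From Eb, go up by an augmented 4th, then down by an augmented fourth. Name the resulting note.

Eb

An augmented fourth up from Eb is A (letter A, 6 semitones up).
An augmented fourth down from A is Eb (letter E, 6 semitones down).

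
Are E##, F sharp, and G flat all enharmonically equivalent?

E## = pitch class 6 and F# = pitch class 6 and Gb = pitch class 6 — the same pitch class, so they are enharmonic equivalents.

Yes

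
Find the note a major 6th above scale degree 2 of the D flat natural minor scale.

Scale degree 2 of Db natural minor is Eb.
A major sixth (9 semitones) above Eb lands on the letter C, giving C.

C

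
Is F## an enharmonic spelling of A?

No

Two spellings are enharmonically equivalent only if they share a pitch class.
Here F## → 7, A → 9; 7 ≠ 9, so they are not.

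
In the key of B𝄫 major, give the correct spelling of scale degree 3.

Degree 3 takes the letter 2 steps above B, which is D.
In major, degree 3 sits 4 semitones above the tonic. Bbb + 4 semitones is pitch class 1, spelled on D as Db.

Db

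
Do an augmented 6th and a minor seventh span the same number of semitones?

An augmented sixth spans 10 semitones; a minor seventh spans 10.
They are enharmonically equivalent.

Yes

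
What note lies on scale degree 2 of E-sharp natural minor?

F##

The E# natural minor scale runs E# F## G# A# B# C# D#.
Degree 2 is F##.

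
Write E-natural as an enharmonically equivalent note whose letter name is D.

Plain D sits 2 semitones below E, so on the letter D the same pitch needs a double sharp: D##.

D##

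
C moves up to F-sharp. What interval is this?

augmented fourth

Counting letters C–D–E–F gives a fourth.
C→F# = 6 semitones, 1 wider than the perfect fourth (5), so augmented.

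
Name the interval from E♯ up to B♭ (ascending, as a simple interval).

The letter names run E→B, a span of 4 letter steps, so the interval is some kind of fifth.
E# to Bb is 5 semitones. A perfect fifth is 7, so 5 makes it doubly diminished.

doubly diminished fifth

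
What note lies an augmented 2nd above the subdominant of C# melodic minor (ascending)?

The subdominant of C# melodic minor (ascending) is F#.
An augmented second (3 semitones) above F# lands on the letter G, giving G##.

G##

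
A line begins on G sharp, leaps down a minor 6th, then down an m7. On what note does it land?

A minor sixth down from G# is B# (letter B, 8 semitones down).
A minor seventh down from B# is C## (letter C, 10 semitones down).

C##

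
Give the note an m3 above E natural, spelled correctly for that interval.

E up a major third is G#, so the target letter is G.
From E, a minor third is 3 semitones up: G.

G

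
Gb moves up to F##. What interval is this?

doubly augmented seventh

The letter names run G→F, a span of 6 letter steps, so the interval is some kind of seventh.
Gb to F## is 13 semitones. A major seventh is 11, so 13 makes it doubly augmented.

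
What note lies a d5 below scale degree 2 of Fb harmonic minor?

C

Scale degree 2 of Fb harmonic minor is Gb.
A diminished fifth (6 semitones) below Gb lands on the letter C, giving C.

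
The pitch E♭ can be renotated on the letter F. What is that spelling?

Fbb

Plain F sits 2 semitones above Eb, so on the letter F the same pitch needs a double flat: Fbb.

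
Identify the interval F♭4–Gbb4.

The letter names run F→G, a span of 1 letter step, so the interval is some kind of second.
Fb to Gbb is 1 semitone. A major second is 2, so 1 makes it minor.

minor second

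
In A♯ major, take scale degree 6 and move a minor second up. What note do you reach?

G#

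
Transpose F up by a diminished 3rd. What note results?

F up a major third is A, so the target letter is A.
From F, a diminished third is 2 semitones up: Abb.

Abb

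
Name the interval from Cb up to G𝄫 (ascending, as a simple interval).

Counting letters C–D–E–F–G gives a fifth.
Cb→Gbb = 6 semitones, 1 narrower than the perfect fifth (7), so diminished.

diminished fifth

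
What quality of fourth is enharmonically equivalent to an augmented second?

doubly diminished

An augmented second spans 3 semitones.
A fourth spanning 3 semitones is doubly diminished (the perfect fourth is 5).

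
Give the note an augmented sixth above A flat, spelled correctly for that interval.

A up a major sixth is F#, so the target letter is F.
From Ab, an augmented sixth is 10 semitones up: F#.

F#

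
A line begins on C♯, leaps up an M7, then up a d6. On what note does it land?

G

A major seventh up from C# is B# (letter B, 11 semitones up).
A diminished sixth up from B# is G (letter G, 7 semitones up).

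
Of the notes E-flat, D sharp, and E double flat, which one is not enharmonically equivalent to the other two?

In 12-tone equal temperament, enharmonic equivalents share a pitch class. Eb is pitch class 3; D# is pitch class 3; Ebb is pitch class 2.
Eb and D# share pitch class 3, while Ebb is pitch class 2.

Ebb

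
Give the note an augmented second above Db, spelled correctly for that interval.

A second above D lands on the letter E.
An augmented second spans 3 semitones, so Db moves to pitch class 4. On the letter E that is E.

E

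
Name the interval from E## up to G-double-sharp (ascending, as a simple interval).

minor third

The letter names run E→G, a span of 2 letter steps, so the interval is some kind of third.
E## to G## is 3 semitones. A major third is 4, so 3 makes it minor.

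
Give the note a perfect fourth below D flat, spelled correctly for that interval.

Ab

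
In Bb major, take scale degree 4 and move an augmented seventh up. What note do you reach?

Scale degree 4 of Bb major is Eb.
An augmented seventh (12 semitones) above Eb lands on the letter D, giving D#.

D#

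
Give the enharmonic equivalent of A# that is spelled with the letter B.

Bb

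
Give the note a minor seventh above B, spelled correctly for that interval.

A seventh above B lands on the letter A.
A minor seventh spans 10 semitones, so B moves to pitch class 9. On the letter A that is A.

A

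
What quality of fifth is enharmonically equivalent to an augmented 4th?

An augmented fourth spans 6 semitones.
A fifth spanning 6 semitones is diminished (the perfect fifth is 7).

diminished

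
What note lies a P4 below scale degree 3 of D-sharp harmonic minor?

C#

Scale degree 3 of D# harmonic minor is F#.
A perfect fourth (5 semitones) below F# lands on the letter C, giving C#.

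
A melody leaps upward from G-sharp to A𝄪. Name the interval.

The letter names run G→A, a span of 1 letter step, so the interval is some kind of second.
G# to A## is 3 semitones. A major second is 2, so 3 makes it augmented.

augmented second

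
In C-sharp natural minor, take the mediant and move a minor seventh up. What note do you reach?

D

The mediant of C# natural minor is E.
A minor seventh (10 semitones) above E lands on the letter D, giving D.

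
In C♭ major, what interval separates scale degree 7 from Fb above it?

diminished fifth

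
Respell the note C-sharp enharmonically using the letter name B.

C# is pitch class 1. The letter B alone is pitch class 11.
To reach pitch class 1 from B requires an offset of +2 semitones, i.e. double sharp: B##.

B##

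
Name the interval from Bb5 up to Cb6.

Counting letters B–C gives a second.
Bb→Cb = 1 semitone, 1 narrower than the major second (2), so minor.

minor second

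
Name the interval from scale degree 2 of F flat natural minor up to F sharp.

augmented seventh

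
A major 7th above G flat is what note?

G up a major seventh is F#, so the target letter is F.
From Gb, a major seventh is 11 semitones up: F.

F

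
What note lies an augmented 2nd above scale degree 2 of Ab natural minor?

C#

Scale degree 2 of Ab natural minor is Bb.
An augmented second (3 semitones) above Bb lands on the letter C, giving C#.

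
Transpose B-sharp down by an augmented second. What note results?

B down a major second is A, so the target letter is A.
From B#, an augmented second is 3 semitones down: A.

A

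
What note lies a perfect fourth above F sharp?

A fourth above F lands on the letter B.
A perfect fourth spans 5 semitones, so F# moves to pitch class 11. On the letter B that is B.

B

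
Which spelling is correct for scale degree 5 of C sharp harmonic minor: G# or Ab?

Each scale degree takes a distinct letter name. Degree 5 of a scale on C must use the letter G.
G# and Ab are enharmonically the same pitch, but only G# uses the letter G, so it is the correct spelling here.

G#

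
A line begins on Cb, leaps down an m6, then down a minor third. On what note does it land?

C

A minor sixth down from Cb is Eb (letter E, 8 semitones down).
A minor third down from Eb is C (letter C, 3 semitones down).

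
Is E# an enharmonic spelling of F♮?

Yes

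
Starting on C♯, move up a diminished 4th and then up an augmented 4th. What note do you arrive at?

B

A diminished fourth up from C# is F (letter F, 4 semitones up).
An augmented fourth up from F is B (letter B, 6 semitones up).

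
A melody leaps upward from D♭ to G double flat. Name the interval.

Counting letters D–E–F–G gives a fourth.
Db→Gbb = 4 semitones, 1 narrower than the perfect fourth (5), so diminished.

diminished fourth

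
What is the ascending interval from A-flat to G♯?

The letter names run A→G, a span of 6 letter steps, so the interval is some kind of seventh.
Ab to G# is 12 semitones. A major seventh is 11, so 12 makes it augmented.

augmented seventh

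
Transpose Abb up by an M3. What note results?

A third above A lands on the letter C.
A major third spans 4 semitones, so Abb moves to pitch class 11. On the letter C that is Cb.

Cb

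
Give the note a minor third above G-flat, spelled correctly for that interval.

G up a major third is B, so the target letter is B.
From Gb, a minor third is 3 semitones up: Bbb.

Bbb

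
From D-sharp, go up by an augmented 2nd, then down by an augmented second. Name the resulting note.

D#

An augmented second up from D# is E## (letter E, 3 semitones up).
An augmented second down from E## is D# (letter D, 3 semitones down).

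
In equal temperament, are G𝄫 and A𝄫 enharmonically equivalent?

No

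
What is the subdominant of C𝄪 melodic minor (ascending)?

F##

Degree 4 takes the letter 3 steps above C, which is F.
In melodic minor (ascending), degree 4 sits 5 semitones above the tonic. C## + 5 semitones is pitch class 7, spelled on F as F##.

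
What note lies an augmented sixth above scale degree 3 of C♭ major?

C#

Scale degree 3 of Cb major is Eb.
An augmented sixth (10 semitones) above Eb lands on the letter C, giving C#.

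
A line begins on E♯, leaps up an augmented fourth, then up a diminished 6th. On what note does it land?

F#

An augmented fourth up from E# is A## (letter A, 6 semitones up).
A diminished sixth up from A## is F# (letter F, 7 semitones up).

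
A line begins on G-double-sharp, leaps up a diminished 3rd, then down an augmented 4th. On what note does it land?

A diminished third up from G## is B (letter B, 2 semitones up).
An augmented fourth down from B is F (letter F, 6 semitones down).

F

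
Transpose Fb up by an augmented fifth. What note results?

C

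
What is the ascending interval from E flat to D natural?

major seventh

Counting letters E–F–G–A–B–C–D gives a seventh.
Eb→D = 11 semitones, exactly the major seventh.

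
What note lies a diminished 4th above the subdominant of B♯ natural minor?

The subdominant of B# natural minor is E#.
A diminished fourth (4 semitones) above E# lands on the letter A, giving A.

A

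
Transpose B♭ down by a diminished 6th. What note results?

D#

B down a major sixth is D, so the target letter is D.
From Bb, a diminished sixth is 7 semitones down: D#.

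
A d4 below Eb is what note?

A fourth below E lands on the letter B.
A diminished fourth spans 4 semitones, so Eb moves to pitch class 11. On the letter B that is B.

B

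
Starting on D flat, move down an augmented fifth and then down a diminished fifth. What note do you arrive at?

An augmented fifth down from Db is Gbb (letter G, 8 semitones down).
A diminished fifth down from Gbb is Cb (letter C, 6 semitones down).

Cb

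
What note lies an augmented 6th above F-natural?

F up a major sixth is D, so the target letter is D.
From F, an augmented sixth is 10 semitones up: D#.

D#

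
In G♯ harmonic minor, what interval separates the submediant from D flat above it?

The submediant of G# harmonic minor is E.
E up to Db: letters E→D make it a seventh; 9 semitones makes it diminished.

diminished seventh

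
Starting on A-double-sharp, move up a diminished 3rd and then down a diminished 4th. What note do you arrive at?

A diminished third up from A## is C# (letter C, 2 semitones up).
A diminished fourth down from C# is G## (letter G, 4 semitones down).

G##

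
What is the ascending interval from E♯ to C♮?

Counting letters E–F–G–A–B–C gives a sixth.
E#→C = 7 semitones, 2 narrower than the major sixth (9), so diminished.

diminished sixth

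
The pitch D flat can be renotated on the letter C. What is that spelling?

C#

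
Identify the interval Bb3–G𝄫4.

diminished sixth

The letter names run B→G, a span of 5 letter steps, so the interval is some kind of sixth.
Bb to Gbb is 7 semitones. A major sixth is 9, so 7 makes it diminished.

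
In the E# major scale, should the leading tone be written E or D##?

D##

Each scale degree takes a distinct letter name. Degree 7 of a scale on E must use the letter D.
D## and E are enharmonically the same pitch, but only D## uses the letter D, so it is the correct spelling here.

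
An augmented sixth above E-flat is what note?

C#

E up a major sixth is C#, so the target letter is C.
From Eb, an augmented sixth is 10 semitones up: C#.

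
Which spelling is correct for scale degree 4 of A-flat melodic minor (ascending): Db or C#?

Db

Each scale degree takes a distinct letter name. Degree 4 of a scale on A must use the letter D.
Db and C# are enharmonically the same pitch, but only Db uses the letter D, so it is the correct spelling here.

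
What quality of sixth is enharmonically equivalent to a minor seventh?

augmented

A minor seventh spans 10 semitones.
A sixth spanning 10 semitones is augmented (the major sixth is 9).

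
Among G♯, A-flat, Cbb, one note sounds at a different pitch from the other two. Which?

In 12-tone equal temperament, enharmonic equivalents share a pitch class. G# is pitch class 8; Ab is pitch class 8; Cbb is pitch class 10.
G# and Ab share pitch class 8, while Cbb is pitch class 10.

Cbb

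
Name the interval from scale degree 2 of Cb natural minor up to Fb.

minor third

Scale degree 2 of Cb natural minor is Db.
Db up to Fb: letters D→F make it a third; 3 semitones makes it minor.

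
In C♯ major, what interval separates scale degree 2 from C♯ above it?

Scale degree 2 of C# major is D#.
D# up to C#: letters D→C make it a seventh; 10 semitones makes it minor.

minor seventh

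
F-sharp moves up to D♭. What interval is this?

The letter names run F→D, a span of 5 letter steps, so the interval is some kind of sixth.
F# to Db is 7 semitones. A major sixth is 9, so 7 makes it diminished.

diminished sixth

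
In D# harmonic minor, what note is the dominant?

A#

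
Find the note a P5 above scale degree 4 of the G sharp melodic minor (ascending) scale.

Scale degree 4 of G# melodic minor (ascending) is C#.
A perfect fifth (7 semitones) above C# lands on the letter G, giving G#.

G#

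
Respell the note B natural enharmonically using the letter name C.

B is pitch class 11. The letter C alone is pitch class 0.
To reach pitch class 11 from C requires an offset of -1 semitone, i.e. flat: Cb.

Cb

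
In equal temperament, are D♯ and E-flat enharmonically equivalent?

Yes

D# = pitch class 3 and Eb = pitch class 3 — the same pitch class, so they are enharmonic equivalents.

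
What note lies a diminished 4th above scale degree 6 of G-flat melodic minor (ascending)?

Abb

Scale degree 6 of Gb melodic minor (ascending) is Eb.
A diminished fourth (4 semitones) above Eb lands on the letter A, giving Abb.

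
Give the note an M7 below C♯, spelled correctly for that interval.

C down a major seventh is Db, so the target letter is D.
From C#, a major seventh is 11 semitones down: D.

D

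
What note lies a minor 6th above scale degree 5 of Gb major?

Scale degree 5 of Gb major is Db.
A minor sixth (8 semitones) above Db lands on the letter B, giving Bbb.

Bbb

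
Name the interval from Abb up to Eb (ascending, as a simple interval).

augmented fifth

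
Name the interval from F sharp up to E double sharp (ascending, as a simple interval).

augmented seventh

The letter names run F→E, a span of 6 letter steps, so the interval is some kind of seventh.
F# to E## is 12 semitones. A major seventh is 11, so 12 makes it augmented.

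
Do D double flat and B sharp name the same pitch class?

Yes

Dbb is pitch class 0; B# is pitch class 0.
All spellings map to pitch class 0, so they are enharmonically equivalent.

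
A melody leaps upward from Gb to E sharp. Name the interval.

doubly augmented sixth

Counting letters G–A–B–C–D–E gives a sixth.
Gb→E# = 11 semitones, 2 wider than the major sixth (9), so doubly augmented.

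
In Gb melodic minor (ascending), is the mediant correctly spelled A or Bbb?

Each scale degree takes a distinct letter name. Degree 3 of a scale on G must use the letter B.
Bbb and A are enharmonically the same pitch, but only Bbb uses the letter B, so it is the correct spelling here.

Bbb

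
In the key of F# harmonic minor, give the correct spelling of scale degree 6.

The F# harmonic minor scale runs F# G# A B C# D E#.
Degree 6 is D.

D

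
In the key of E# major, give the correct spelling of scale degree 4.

A#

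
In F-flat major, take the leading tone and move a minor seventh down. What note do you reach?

F

The leading tone of Fb major is Eb.
A minor seventh (10 semitones) below Eb lands on the letter F, giving F.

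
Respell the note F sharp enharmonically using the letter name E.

E##

Plain E sits 2 semitones below F#, so on the letter E the same pitch needs a double sharp: E##.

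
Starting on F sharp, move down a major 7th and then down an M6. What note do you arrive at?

Bb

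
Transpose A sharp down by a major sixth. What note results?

C#

A sixth below A lands on the letter C.
A major sixth spans 9 semitones, so A# moves to pitch class 1. On the letter C that is C#.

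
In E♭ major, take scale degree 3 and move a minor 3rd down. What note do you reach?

Scale degree 3 of Eb major is G.
A minor third (3 semitones) below G lands on the letter E, giving E.

E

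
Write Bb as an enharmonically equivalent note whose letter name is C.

Cbb

Bb is pitch class 10. The letter C alone is pitch class 0.
To reach pitch class 10 from C requires an offset of -2 semitones, i.e. double flat: Cbb.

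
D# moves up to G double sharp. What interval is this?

augmented fourth

The letter names run D→G, a span of 3 letter steps, so the interval is some kind of fourth.
D# to G## is 6 semitones. A perfect fourth is 5, so 6 makes it augmented.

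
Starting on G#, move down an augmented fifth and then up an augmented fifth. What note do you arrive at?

An augmented fifth down from G# is C (letter C, 8 semitones down).
An augmented fifth up from C is G# (letter G, 8 semitones up).

G#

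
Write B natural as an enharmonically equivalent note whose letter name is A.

Plain A sits 2 semitones below B, so on the letter A the same pitch needs a double sharp: A##.

A##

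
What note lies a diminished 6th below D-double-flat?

D down a major sixth is F, so the target letter is F.
From Dbb, a diminished sixth is 7 semitones down: F.

F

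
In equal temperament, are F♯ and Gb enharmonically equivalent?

Yes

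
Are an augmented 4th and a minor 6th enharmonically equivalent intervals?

No

An augmented fourth spans 6 semitones; a minor sixth spans 8.
The spans differ, so they are not enharmonic equivalents.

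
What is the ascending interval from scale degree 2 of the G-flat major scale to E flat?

perfect fifth

Scale degree 2 of Gb major is Ab.
Ab up to Eb: letters A→E make it a fifth; 7 semitones makes it perfect.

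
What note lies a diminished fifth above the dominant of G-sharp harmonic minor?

A

The dominant of G# harmonic minor is D#.
A diminished fifth (6 semitones) above D# lands on the letter A, giving A.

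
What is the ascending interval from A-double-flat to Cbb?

minor third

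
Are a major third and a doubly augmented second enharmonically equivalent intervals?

A major third spans 4 semitones; a doubly augmented second spans 4.
They are enharmonically equivalent.

Yes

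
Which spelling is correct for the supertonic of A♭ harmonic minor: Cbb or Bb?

Each scale degree takes a distinct letter name. Degree 2 of a scale on A must use the letter B.
Bb and Cbb are enharmonically the same pitch, but only Bb uses the letter B, so it is the correct spelling here.

Bb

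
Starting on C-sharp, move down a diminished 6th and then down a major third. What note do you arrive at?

C##

A diminished sixth down from C# is E## (letter E, 7 semitones down).
A major third down from E## is C## (letter C, 4 semitones down).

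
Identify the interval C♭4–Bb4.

major seventh

Counting letters C–D–E–F–G–A–B gives a seventh.
Cb→Bb = 11 semitones, exactly the major seventh.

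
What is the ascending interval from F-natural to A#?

augmented third

Counting letters F–G–A gives a third.
F→A# = 5 semitones, 1 wider than the major third (4), so augmented.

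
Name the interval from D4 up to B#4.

augmented sixth

The letter names run D→B, a span of 5 letter steps, so the interval is some kind of sixth.
D to B# is 10 semitones. A major sixth is 9, so 10 makes it augmented.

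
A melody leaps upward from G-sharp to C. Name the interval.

diminished fourth

Counting letters G–A–B–C gives a fourth.
G#→C = 4 semitones, 1 narrower than the perfect fourth (5), so diminished.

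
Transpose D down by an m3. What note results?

B

D down a major third is Bb, so the target letter is B.
From D, a minor third is 3 semitones down: B.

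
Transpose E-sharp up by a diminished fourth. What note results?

A fourth above E lands on the letter A.
A diminished fourth spans 4 semitones, so E# moves to pitch class 9. On the letter A that is A.

A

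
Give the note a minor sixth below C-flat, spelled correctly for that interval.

Eb

C down a major sixth is Eb, so the target letter is E.
From Cb, a minor sixth is 8 semitones down: Eb.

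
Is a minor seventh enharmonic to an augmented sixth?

Yes

A minor seventh spans 10 semitones; an augmented sixth spans 10.
They are enharmonically equivalent.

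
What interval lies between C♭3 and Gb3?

The letter names run C→G, a span of 4 letter steps, so the interval is some kind of fifth.
Cb to Gb is 7 semitones. A perfect fifth is 7, so 7 makes it perfect.

perfect fifth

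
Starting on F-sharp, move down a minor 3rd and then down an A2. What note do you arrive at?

C

A minor third down from F# is D# (letter D, 3 semitones down).
An augmented second down from D# is C (letter C, 3 semitones down).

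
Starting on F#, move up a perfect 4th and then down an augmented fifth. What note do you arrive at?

A perfect fourth up from F# is B (letter B, 5 semitones up).
An augmented fifth down from B is Eb (letter E, 8 semitones down).

Eb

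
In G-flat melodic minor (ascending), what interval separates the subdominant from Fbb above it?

The subdominant of Gb melodic minor (ascending) is Cb.
Cb up to Fbb: letters C→F make it a fourth; 4 semitones makes it diminished.

diminished fourth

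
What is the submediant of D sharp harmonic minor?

B

Degree 6 takes the letter 5 steps above D, which is B.
In harmonic minor, degree 6 sits 8 semitones above the tonic. D# + 8 semitones is pitch class 11, spelled on B as B.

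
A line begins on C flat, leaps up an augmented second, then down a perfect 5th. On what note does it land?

G

An augmented second up from Cb is D (letter D, 3 semitones up).
A perfect fifth down from D is G (letter G, 7 semitones down).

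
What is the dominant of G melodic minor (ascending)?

D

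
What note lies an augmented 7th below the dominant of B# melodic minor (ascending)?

The dominant of B# melodic minor (ascending) is F##.
An augmented seventh (12 semitones) below F## lands on the letter G, giving G.

G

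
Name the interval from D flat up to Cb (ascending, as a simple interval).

minor seventh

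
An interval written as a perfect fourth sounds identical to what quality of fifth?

doubly diminished

A perfect fourth spans 5 semitones.
A fifth spanning 5 semitones is doubly diminished (the perfect fifth is 7).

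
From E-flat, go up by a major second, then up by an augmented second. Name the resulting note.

A major second up from Eb is F (letter F, 2 semitones up).
An augmented second up from F is G# (letter G, 3 semitones up).

G#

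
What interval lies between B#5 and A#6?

The letter names run B→A, a span of 6 letter steps, so the interval is some kind of seventh.
B# to A# is 10 semitones. A major seventh is 11, so 10 makes it minor.

minor seventh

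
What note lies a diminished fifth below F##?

A fifth below F lands on the letter B.
A diminished fifth spans 6 semitones, so F## moves to pitch class 1. On the letter B that is B##.

B##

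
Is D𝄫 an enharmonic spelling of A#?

No

Two spellings are enharmonically equivalent only if they share a pitch class.
Here Dbb → 0, A# → 10; 0 ≠ 10, so they are not.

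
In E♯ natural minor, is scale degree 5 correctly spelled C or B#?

B#

Each scale degree takes a distinct letter name. Degree 5 of a scale on E must use the letter B.
B# and C are enharmonically the same pitch, but only B# uses the letter B, so it is the correct spelling here.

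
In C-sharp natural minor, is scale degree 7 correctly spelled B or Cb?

Each scale degree takes a distinct letter name. Degree 7 of a scale on C must use the letter B.
B and Cb are enharmonically the same pitch, but only B uses the letter B, so it is the correct spelling here.

B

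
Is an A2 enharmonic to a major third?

An augmented second spans 3 semitones; a major third spans 4.
The spans differ, so they are not enharmonic equivalents.

No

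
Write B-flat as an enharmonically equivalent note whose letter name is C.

Plain C sits 2 semitones above Bb, so on the letter C the same pitch needs a double flat: Cbb.

Cbb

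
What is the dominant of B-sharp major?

F##

The B# major scale runs B# C## D## E# F## G## A##.
Degree 5 is F##.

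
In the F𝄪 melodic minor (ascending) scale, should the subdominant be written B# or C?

B#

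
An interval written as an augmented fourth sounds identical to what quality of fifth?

An augmented fourth spans 6 semitones.
A fifth spanning 6 semitones is diminished (the perfect fifth is 7).

diminished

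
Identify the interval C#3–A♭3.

diminished sixth

Counting letters C–D–E–F–G–A gives a sixth.
C#→Ab = 7 semitones, 2 narrower than the major sixth (9), so diminished.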